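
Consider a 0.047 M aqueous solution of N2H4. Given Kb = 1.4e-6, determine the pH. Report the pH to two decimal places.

pH = 10.41

N2H4 + H2O ⇌ N2H5+ + OH-
From the ICE table, Kb = [OH-]²/(0.047 − [OH-]) = 1.4 × 10^-6.
Neglecting [OH-] in the denominator: [OH-] = √(1.4 × 10^-6 × 0.047) = 2.57 × 10^-4 M
Check: 0.55% ionized — well under 5%, approximation valid.
pOH = 3.59, so pH = 14.00 − pOH = 10.41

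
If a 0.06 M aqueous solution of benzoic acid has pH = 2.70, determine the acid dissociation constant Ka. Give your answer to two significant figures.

[H+] = 10^(-2.70) = 2.00 × 10^-3 M
At equilibrium [HA] = 0.06 − 2.00 × 10^-3 = 5.80 × 10^-2 M
Ka = [H+][A-]/[HA] = (2.00 × 10^-3)² / 5.80 × 10^-2 = 6.9 × 10^-5

Ka = 6.9 × 10^-5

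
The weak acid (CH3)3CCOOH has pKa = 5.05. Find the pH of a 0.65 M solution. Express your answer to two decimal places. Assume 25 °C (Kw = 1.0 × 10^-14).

(CH3)3CCOOH ⇌ (CH3)3CCOO- + H+
Ka = 10^(−5.05) = 8.91 × 10^-6
Let x = [H+] at equilibrium. Ka = x²/(0.65 − x).
Since Ka ≪ C₀, x ≈ √(Ka·C₀) = 2.41 × 10^-3 M.
pH = −log(2.41 × 10^-3) = 2.62

pH = 2.62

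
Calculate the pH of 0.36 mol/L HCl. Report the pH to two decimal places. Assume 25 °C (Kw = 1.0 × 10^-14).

HCl is a strong acid and dissociates completely, so [H+] = 0.36 M.
pH = -log(0.36) = 0.44

pH = 0.44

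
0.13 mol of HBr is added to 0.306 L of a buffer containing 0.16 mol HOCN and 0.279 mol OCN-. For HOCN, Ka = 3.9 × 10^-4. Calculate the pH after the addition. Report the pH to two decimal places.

After neutralization: n(HOCN) = 0.29 mol, n(OCN-) = 0.149 mol.
pKa = −log(3.9 × 10^-4) = 3.409
Henderson–Hasselbalch with mole ratio 0.149/0.29: pH = 3.409 + (-0.289)

pH = 3.12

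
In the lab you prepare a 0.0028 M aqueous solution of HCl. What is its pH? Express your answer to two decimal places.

HCl is a strong acid and dissociates completely, so [H+] = 0.0028 M.
pH = -log(0.0028) = 2.55

pH = 2.55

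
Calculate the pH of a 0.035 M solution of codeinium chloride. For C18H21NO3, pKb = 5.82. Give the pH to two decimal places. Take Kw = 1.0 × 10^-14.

pH = 4.82

C18H22NO3+ is the conjugate acid of the weak base C18H21NO3.
Kb = 10^(−5.82) = 1.51 × 10^-6
Ka = Kw/Kb = 1.0×10^-14 / 1.51 × 10^-6 = 6.62 × 10^-9
Ka = x²/(0.035 − x) = 6.62 × 10^-9
Since Ka ≪ C₀, x ≈ √(Ka·C₀) = 1.52 × 10^-5 M.
pH = −log(1.52 × 10^-5) = 4.82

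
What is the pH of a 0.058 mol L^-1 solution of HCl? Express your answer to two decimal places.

pH = 1.24

HCl is a strong acid and dissociates completely, so [H+] = 0.058 M.
pH = -log(0.058) = 1.24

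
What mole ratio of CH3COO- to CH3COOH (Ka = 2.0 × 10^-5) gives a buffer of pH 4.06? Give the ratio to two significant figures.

pKa = -log(2.0 × 10^-5) = 4.699
pH = pKa + log(r) ⇒ log(r) = 4.06 − 4.699 = -0.639
r = [CH3COO-]/[CH3COOH] = 10^(-0.639) = 0.23

ratio = 0.23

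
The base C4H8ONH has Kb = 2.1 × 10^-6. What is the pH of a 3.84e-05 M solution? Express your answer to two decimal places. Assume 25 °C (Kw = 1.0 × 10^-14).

C4H8ONH + H2O ⇌ C4H8ONH2+ + OH-
From the ICE table, Kb = x²/(3.84e-05 − x) = 2.1 × 10^-6.
x is not negligible relative to C₀; solve x² + 2.1e-06·x − 8.06e-11 = 0.
x = [−2.1e-06 + √(2.1e-06² + 3.23e-10)]/2 = 7.99 × 10^-6 M
pOH = −log(7.99 × 10^-6) = 5.10; pH = 14.00 − 5.10 = 8.90

pH = 8.90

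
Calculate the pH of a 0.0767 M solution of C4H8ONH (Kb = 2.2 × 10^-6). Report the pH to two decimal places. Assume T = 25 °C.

pH = 10.61

C4H8ONH + H2O ⇌ C4H8ONH2+ + OH-
From the ICE table, Kb = x²/(0.0767 − x) = 2.2 × 10^-6.
Neglecting x in the denominator: x = √(2.2 × 10^-6 × 0.0767) = 4.11 × 10^-4 M
Check: 0.54% ionized — well under 5%, approximation valid.
pOH = 3.39, so pH = 14.00 − pOH = 10.61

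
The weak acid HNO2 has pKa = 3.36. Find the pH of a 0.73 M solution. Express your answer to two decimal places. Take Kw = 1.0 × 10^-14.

HNO2 ⇌ NO2- + H+
Ka = 10^(−3.36) = 4.37 × 10^-4
Ka = [H+]²/(0.73 − [H+]) = 4.37 × 10^-4
Assume [H+] ≪ 0.73: [H+] ≈ √(4.37 × 10^-4 × 0.73) = 1.79 × 10^-2 M
pH = −log[H+] = −log(1.79 × 10^-2) = 1.75

pH = 1.75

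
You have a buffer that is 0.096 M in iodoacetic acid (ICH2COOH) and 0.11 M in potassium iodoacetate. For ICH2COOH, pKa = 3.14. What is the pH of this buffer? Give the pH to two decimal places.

pH = pKa + log([A⁻]/[HA]) = 3.14 + log(0.11/0.096)
pH = 3.14 + (+0.059) = 3.20

pH = 3.20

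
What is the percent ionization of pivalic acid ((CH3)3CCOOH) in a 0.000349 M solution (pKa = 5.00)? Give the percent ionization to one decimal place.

(CH3)3CCOOH ⇌ (CH3)3CCOO- + H+; let x = [H+] at equilibrium.
Ka = 10^(−5.00) = 1.00 × 10^-5
Ka = x²/(C₀ − x); solving the quadratic gives x = 5.43 × 10^-5 M.
Fraction ionized = 5.43 × 10^-5 / 0.000349 = 0.1556 → 15.6%

15.6%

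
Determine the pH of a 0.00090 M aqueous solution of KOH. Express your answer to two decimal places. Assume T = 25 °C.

KOH is a strong base; [OH-] = 0.0009 M.
pOH = -log(0.0009) = 3.05
pH = 14.00 - 3.05 = 10.95

pH = 10.95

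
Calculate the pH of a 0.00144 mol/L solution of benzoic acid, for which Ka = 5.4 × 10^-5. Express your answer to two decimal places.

C6H5COOH ⇌ C6H5COO- + H+
From the ICE table, Ka = x²/(0.00144 − x) = 5.4 × 10^-5.
Here C₀/Ka ≈ 26.7, so the small-x approximation fails. Use the quadratic:
x = (−Ka + √(Ka² + 4·Ka·C₀))/2 = 2.53 × 10^-4 M
pH = −log(2.53 × 10^-4) = 3.60

pH = 3.60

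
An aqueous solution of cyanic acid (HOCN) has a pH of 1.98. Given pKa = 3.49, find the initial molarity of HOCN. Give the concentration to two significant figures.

C₀ = 3.5 × 10^-1 M

[H+] = 10^(-1.98) = 1.05 × 10^-2 M = x
Ka = 10^(−3.49) = 3.24 × 10^-4
Ka = x²/(C₀ − x) ⇒ C₀ = x + x²/Ka
C₀ = 1.05 × 10^-2 + (1.05 × 10^-2)²/(3.24 × 10^-4) = 3.51 × 10^-1 M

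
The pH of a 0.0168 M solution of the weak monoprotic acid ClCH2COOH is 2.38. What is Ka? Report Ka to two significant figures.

[H+] = 10^(-2.38) = 4.17 × 10^-3 M
At equilibrium [HA] = 0.0168 − 4.17 × 10^-3 = 1.26 × 10^-2 M
Ka = [H+][A-]/[HA] = (4.17 × 10^-3)² / 1.26 × 10^-2 = 1.4 × 10^-3

Ka = 1.4 × 10^-3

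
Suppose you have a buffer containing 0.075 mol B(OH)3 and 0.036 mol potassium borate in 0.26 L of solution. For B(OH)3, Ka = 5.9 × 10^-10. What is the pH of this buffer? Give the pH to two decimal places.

pKa = −log(5.9 × 10^-10) = 9.229
pH = pKa + log([A⁻]/[HA]) = 9.229 + log(0.036/0.075)
pH = 9.229 + (-0.319) = 8.91

pH = 8.91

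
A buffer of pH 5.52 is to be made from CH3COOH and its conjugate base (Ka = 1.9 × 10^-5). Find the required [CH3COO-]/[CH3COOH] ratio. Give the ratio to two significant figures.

pKa = -log(1.9 × 10^-5) = 4.721
pH = pKa + log(r) ⇒ log(r) = 5.52 − 4.721 = +0.799
r = [CH3COO-]/[CH3COOH] = 10^(+0.799) = 6.3

ratio = 6.3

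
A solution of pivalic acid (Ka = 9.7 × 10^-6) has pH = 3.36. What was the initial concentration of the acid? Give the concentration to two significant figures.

C₀ = 2.0 × 10^-2 M

[H+] = 10^(-3.36) = 4.37 × 10^-4 M = x
Ka = x²/(C₀ − x) ⇒ C₀ = x + x²/Ka
C₀ = 4.37 × 10^-4 + (4.37 × 10^-4)²/(9.7 × 10^-6) = 2.01 × 10^-2 M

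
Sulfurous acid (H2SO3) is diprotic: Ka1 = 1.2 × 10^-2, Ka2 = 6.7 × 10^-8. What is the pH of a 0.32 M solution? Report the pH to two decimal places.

pH = 1.25

Ka1 ≫ Ka2, so treat the first dissociation as the only significant source of H+.
Ka1 = x²/(0.32 − x) = 1.2 × 10^-2
Solving the quadratic: x = (−Ka1 + √(Ka1² + 4·Ka1·C₀))/2 = 5.63 × 10^-2 M
pH = −log(5.63 × 10^-2) = 1.25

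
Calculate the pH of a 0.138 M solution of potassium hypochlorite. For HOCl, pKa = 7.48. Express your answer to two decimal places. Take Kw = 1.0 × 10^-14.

OCl- is the conjugate base of the weak acid HOCl.
Ka = 10^(−7.48) = 3.31 × 10^-8
Kb = Kw/Ka = 1.0×10^-14 / 3.31 × 10^-8 = 3.02 × 10^-7
From the ICE table, Kb = x²/(0.138 − x) = 3.02 × 10^-7.
Since Kb ≪ C₀, x ≈ √(Kb·C₀) = 2.04 × 10^-4 M.
(x/C₀ = 0.15% < 5%, so the approximation holds.)
pOH = 3.69, so pH = 14.00 − pOH = 10.31

pH = 10.31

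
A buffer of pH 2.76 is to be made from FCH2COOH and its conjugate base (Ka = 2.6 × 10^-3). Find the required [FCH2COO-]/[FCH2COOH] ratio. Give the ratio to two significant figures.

pKa = -log(2.6 × 10^-3) = 2.585
pH = pKa + log(r) ⇒ log(r) = 2.76 − 2.585 = +0.175
r = [FCH2COO-]/[FCH2COOH] = 10^(+0.175) = 1.5

ratio = 1.5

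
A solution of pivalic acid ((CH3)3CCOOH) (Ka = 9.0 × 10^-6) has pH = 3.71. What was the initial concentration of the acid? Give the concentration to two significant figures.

C₀ = 4.4 × 10^-3 M

[H+] = 10^(-3.71) = 1.95 × 10^-4 M = x
Ka = x²/(C₀ − x) ⇒ C₀ = x + x²/Ka
C₀ = 1.95 × 10^-4 + (1.95 × 10^-4)²/(9.0 × 10^-6) = 4.42 × 10^-3 M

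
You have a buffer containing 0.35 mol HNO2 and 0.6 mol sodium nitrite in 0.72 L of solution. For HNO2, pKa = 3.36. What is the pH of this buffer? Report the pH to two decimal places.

Henderson–Hasselbalch: pH = pKa + log([NO2-]/[HNO2]) = 3.36 + log(0.6/0.35)
pH = 3.36 + (+0.234) = 3.59

pH = 3.59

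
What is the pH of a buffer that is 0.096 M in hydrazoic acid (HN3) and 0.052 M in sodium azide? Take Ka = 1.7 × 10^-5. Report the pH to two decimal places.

pH = 4.50

pKa = −log(1.7 × 10^-5) = 4.770
Henderson–Hasselbalch: pH = pKa + log([N3-]/[HN3]) = 4.770 + log(0.052/0.096)
pH = 4.770 + (-0.266) = 4.50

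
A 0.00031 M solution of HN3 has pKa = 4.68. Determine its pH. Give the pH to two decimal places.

pH = 4.15

HN3 ⇌ N3- + H+
Ka = 10^(−4.68) = 2.09 × 10^-5
From the ICE table, Ka = [H+]²/(0.00031 − [H+]) = 2.09 × 10^-5.
[H+] is not negligible relative to C₀; solve [H+]² + 2.09e-05·[H+] − 6.48e-09 = 0.
[H+] = [−2.09e-05 + √(2.09e-05² + 2.59e-08)]/2 = 7.07 × 10^-5 M
pH = −log[H+] = −log(7.07 × 10^-5) = 4.15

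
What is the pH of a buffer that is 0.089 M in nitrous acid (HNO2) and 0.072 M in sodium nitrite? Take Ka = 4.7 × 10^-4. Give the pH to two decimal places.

pKa = −log(4.7 × 10^-4) = 3.328
pH = pKa + log([A⁻]/[HA]) = 3.328 + log(0.072/0.089)
pH = 3.328 + (-0.092) = 3.24

pH = 3.24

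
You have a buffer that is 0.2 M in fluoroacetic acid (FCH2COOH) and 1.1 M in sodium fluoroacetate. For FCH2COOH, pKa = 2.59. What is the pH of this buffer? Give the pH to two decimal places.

Henderson–Hasselbalch: pH = pKa + log([FCH2COO-]/[FCH2COOH]) = 2.59 + log(1.1/0.2)
pH = 2.59 + (+0.740) = 3.33

pH = 3.33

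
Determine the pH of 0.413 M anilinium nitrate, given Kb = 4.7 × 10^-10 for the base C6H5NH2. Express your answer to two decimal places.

pH = 2.53

C6H5NH3+ is the conjugate acid of the weak base C6H5NH2.
Ka = Kw/Kb = 1.0×10^-14 / 4.7 × 10^-10 = 2.13 × 10^-5
From the ICE table, Ka = [H+]²/(0.413 − [H+]) = 2.13 × 10^-5.
Assume [H+] ≪ 0.413: [H+] ≈ √(2.13 × 10^-5 × 0.413) = 2.97 × 10^-3 M
([H+]/C₀ = 0.72% < 5%, so the approximation holds.)
pH = −log[H+] = −log(2.97 × 10^-3) = 2.53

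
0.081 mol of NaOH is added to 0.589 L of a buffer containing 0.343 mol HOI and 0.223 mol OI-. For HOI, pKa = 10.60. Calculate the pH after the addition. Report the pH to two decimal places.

pH = 10.66

After neutralization: n(HOI) = 0.262 mol, n(OI-) = 0.304 mol.
pH = pKa + log(n_OI-/n_HOI) = 10.60 + log(0.304/0.262) = 10.60 + (+0.065)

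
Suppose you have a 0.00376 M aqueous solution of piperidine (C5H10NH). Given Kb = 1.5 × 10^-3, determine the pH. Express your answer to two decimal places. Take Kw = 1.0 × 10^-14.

C5H10NH + H2O ⇌ C5H10NH2+ + OH-
Let x = [OH-] at equilibrium. Kb = x²/(0.00376 − x).
x is not negligible relative to C₀; solve x² + 0.0015·x − 5.64e-06 = 0.
x = (−Kb + √(Kb² + 4·Kb·C₀))/2 = 1.74 × 10^-3 M
pOH = 2.76, so pH = 14.00 − pOH = 11.24

pH = 11.24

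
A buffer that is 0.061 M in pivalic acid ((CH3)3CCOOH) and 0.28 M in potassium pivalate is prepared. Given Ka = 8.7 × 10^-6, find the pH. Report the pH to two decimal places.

pH = 5.72

pKa = −log(8.7 × 10^-6) = 5.060
Using pH = pKa + log([base]/[acid]) with [base]/[acid] = 0.28/0.061:
pH = 5.060 + (+0.662) = 5.72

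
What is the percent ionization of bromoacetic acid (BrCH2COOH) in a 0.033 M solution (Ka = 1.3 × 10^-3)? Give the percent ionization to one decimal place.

18.0%

BrCH2COOH ⇌ BrCH2COO- + H+; let x = [H+] at equilibrium.
Ka = x²/(C₀ − x); solving the quadratic gives x = 5.93 × 10^-3 M.
Fraction ionized = 5.93 × 10^-3 / 0.033 = 0.1797 → 18.0%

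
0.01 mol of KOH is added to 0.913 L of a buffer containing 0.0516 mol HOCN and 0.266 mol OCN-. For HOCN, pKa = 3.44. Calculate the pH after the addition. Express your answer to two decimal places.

pH = 4.26

After neutralization: n(HOCN) = 0.0416 mol, n(OCN-) = 0.276 mol.
pH = pKa + log(n_OCN-/n_HOCN) = 3.44 + log(0.276/0.0416) = 3.44 + (+0.822)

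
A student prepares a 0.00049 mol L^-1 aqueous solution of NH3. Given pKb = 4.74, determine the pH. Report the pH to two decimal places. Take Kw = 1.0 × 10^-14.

pH = 9.93

NH3 + H2O ⇌ NH4+ + OH-
Kb = 10^(−4.74) = 1.82 × 10^-5
Kb = [OH-]²/(0.00049 − [OH-]) = 1.82 × 10^-5
Here C₀/Kb ≈ 26.9, so the small-[OH-] approximation fails. Use the quadratic:
[OH-] = (−Kb + √(Kb² + 4·Kb·C₀))/2 = 8.58 × 10^-5 M
pOH = 4.07, so pH = 14.00 − pOH = 9.93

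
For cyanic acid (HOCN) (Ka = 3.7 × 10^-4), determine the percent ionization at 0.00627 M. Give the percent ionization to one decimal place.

21.5%

HOCN ⇌ OCN- + H+; let x = [H+] at equilibrium.
Ka = x²/(C₀ − x); solving the quadratic gives x = 1.35 × 10^-3 M.
Fraction ionized = 1.35 × 10^-3 / 0.00627 = 0.2153 → 21.5%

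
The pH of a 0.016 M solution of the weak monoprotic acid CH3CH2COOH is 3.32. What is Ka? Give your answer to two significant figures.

[H+] = 10^(-3.32) = 4.79 × 10^-4 M
At equilibrium [HA] = 0.016 − 4.79 × 10^-4 = 1.55 × 10^-2 M
Ka = [H+][A-]/[HA] = (4.79 × 10^-4)² / 1.55 × 10^-2 = 1.5 × 10^-5

Ka = 1.5 × 10^-5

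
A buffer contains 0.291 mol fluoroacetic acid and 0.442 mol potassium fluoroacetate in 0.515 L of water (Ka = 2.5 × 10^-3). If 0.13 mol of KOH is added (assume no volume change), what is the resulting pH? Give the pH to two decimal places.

OH- converts FCH2COOH to FCH2COO-: FCH2COOH → 0.161 mol, FCH2COO- → 0.572 mol.
pKa = −log(2.5 × 10^-3) = 2.602
pH = pKa + log(n_FCH2COO-/n_FCH2COOH) = 2.602 + log(0.572/0.161) = 2.602 + (+0.551)

pH = 3.15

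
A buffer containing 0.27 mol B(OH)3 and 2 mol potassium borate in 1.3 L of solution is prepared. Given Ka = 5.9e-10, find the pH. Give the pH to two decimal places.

pKa = −log(5.9 × 10^-10) = 9.229
Using pH = pKa + log([base]/[acid]) with [base]/[acid] = 2/0.27:
pH = 9.229 + (+0.870) = 10.10

pH = 10.10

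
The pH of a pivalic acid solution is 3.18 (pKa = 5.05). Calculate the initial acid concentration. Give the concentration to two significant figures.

[H+] = 10^(-3.18) = 6.61 × 10^-4 M = x
Ka = 10^(−5.05) = 8.91 × 10^-6
Ka = x²/(C₀ − x) ⇒ C₀ = x + x²/Ka
C₀ = 6.61 × 10^-4 + (6.61 × 10^-4)²/(8.91 × 10^-6) = 4.97 × 10^-2 M

C₀ = 5.0 × 10^-2 M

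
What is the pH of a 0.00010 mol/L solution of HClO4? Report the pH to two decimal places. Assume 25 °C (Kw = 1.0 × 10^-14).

pH = 4.00

HClO4 is a strong acid and dissociates completely, so [H+] = 0.00010 M.
pH = -log(0.0001) = 4.00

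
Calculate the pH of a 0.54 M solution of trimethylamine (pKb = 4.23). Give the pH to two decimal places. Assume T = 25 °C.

pH = 11.75

(CH3)3N + H2O ⇌ (CH3)3NH+ + OH-
Kb = 10^(−4.23) = 5.89 × 10^-5
From the ICE table, Kb = [OH-]²/(0.54 − [OH-]) = 5.89 × 10^-5.
Since Kb ≪ C₀, [OH-] ≈ √(Kb·C₀) = 5.64 × 10^-3 M.
pOH = 2.25, so pH = 14.00 − pOH = 11.75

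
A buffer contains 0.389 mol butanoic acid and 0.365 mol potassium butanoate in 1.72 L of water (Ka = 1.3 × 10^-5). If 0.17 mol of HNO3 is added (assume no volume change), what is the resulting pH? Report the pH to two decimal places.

pH = 4.43

Added H+ converts CH3(CH2)2COO- to CH3(CH2)2COOH: CH3(CH2)2COOH → 0.559 mol, CH3(CH2)2COO- → 0.195 mol.
pKa = −log(1.3 × 10^-5) = 4.886
pH = pKa + log([A⁻]/[HA]) = 4.886 + log(0.195/0.559) = 4.886 -0.457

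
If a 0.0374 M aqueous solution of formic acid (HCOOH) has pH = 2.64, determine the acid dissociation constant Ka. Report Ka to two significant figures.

Ka = 1.5 × 10^-4

[H+] = 10^(-2.64) = 2.29 × 10^-3 M
At equilibrium [HA] = 0.0374 − 2.29 × 10^-3 = 3.51 × 10^-2 M
Ka = [H+][A-]/[HA] = (2.29 × 10^-3)² / 3.51 × 10^-2 = 1.5 × 10^-4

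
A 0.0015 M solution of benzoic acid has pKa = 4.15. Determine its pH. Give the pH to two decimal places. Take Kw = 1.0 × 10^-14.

C6H5COOH ⇌ C6H5COO- + H+
Ka = 10^(−4.15) = 7.08 × 10^-5
Ka = [H+]²/(0.0015 − [H+]) = 7.08 × 10^-5
The 5% rule fails; solving [H+]² + Ka·[H+] − Ka·C₀ = 0 exactly:
[H+] = [−7.08e-05 + √(7.08e-05² + 4.25e-07)]/2 = 2.92 × 10^-4 M
pH = −log(2.92 × 10^-4) = 3.53

pH = 3.53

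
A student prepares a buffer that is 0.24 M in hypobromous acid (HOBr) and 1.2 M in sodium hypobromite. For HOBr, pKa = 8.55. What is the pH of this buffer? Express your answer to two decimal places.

pH = 9.25

Henderson–Hasselbalch: pH = pKa + log([OBr-]/[HOBr]) = 8.55 + log(1.2/0.24)
pH = 8.55 + (+0.699) = 9.25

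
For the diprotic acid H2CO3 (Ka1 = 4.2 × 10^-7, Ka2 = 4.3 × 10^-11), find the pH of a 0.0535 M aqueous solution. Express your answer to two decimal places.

Ka1 ≫ Ka2, so treat the first dissociation as the only significant source of H+.
Ka1 = x²/(0.0535 − x) = 4.2 × 10^-7
x ≈ √(4.2 × 10^-7 × 0.0535) = 1.50 × 10^-4 M
pH = −log(1.50 × 10^-4) = 3.82

pH = 3.82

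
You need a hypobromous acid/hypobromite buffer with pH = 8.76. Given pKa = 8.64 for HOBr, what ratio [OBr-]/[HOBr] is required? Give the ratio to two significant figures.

pH = pKa + log(r) ⇒ log(r) = 8.76 − 8.64 = +0.12
r = [OBr-]/[HOBr] = 10^(+0.12) = 1.32

ratio = 1.3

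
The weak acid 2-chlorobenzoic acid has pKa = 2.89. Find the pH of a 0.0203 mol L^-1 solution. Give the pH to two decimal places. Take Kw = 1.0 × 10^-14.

ClC6H4COOH ⇌ ClC6H4COO- + H+
Ka = 10^(−2.89) = 1.29 × 10^-3
From the ICE table, Ka = x²/(0.0203 − x) = 1.29 × 10^-3.
x is not negligible relative to C₀; solve x² + 0.00129·x − 2.62e-05 = 0.
x = [−0.00129 + √(0.00129² + 0.000105)]/2 = 4.51 × 10^-3 M
pH = −log(4.51 × 10^-3) = 2.35

pH = 2.35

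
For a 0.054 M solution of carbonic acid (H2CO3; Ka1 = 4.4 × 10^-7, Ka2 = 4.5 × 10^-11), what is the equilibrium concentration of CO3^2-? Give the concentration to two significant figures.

First ionization gives [H+] ≈ [HCO3-] = 1.54 × 10^-4 M.
Second step: Ka2 = [H+][CO3^2-]/[HCO3-] ≈ [CO3^2-] (since [H+] ≈ [HCO3-]).
So [CO3^2-] ≈ Ka2.

4.5 × 10^-11 M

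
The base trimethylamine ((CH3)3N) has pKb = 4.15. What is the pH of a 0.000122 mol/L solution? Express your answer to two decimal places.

pH = 9.81

(CH3)3N + H2O ⇌ (CH3)3NH+ + OH-
Kb = 10^(−4.15) = 7.08 × 10^-5
Kb = x²/(0.000122 − x) = 7.08 × 10^-5
Here C₀/Kb ≈ 1.72, so the small-x approximation fails. Use the quadratic:
x = (−Kb + √(Kb² + 4·Kb·C₀))/2 = 6.41 × 10^-5 M
pOH = −log(6.41 × 10^-5) = 4.19; pH = 14.00 − 4.19 = 9.81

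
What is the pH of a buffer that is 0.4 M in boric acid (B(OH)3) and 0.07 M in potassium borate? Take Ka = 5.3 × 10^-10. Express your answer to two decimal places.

pH = 8.52

pKa = −log(5.3 × 10^-10) = 9.276
Using pH = pKa + log([base]/[acid]) with [base]/[acid] = 0.07/0.4:
pH = 9.276 + (-0.757) = 8.52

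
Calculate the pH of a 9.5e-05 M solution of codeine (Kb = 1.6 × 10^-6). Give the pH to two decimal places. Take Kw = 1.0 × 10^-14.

C18H21NO3 + H2O ⇌ C18H22NO3+ + OH-
Kb = [OH-]²/(9.5e-05 − [OH-]) = 1.6 × 10^-6
The 5% rule fails; solving [OH-]² + Kb·[OH-] − Kb·C₀ = 0 exactly:
[OH-] = (−Kb + √(Kb² + 4·Kb·C₀))/2 = 1.16 × 10^-5 M
pOH = −log(1.16 × 10^-5) = 4.94; pH = 14.00 − 4.94 = 9.06

pH = 9.06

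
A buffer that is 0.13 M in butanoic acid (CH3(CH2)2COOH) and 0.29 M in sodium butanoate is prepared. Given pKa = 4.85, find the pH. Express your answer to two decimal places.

pH = 5.20

Using pH = pKa + log([base]/[acid]) with [base]/[acid] = 0.29/0.13:
pH = 4.85 + (+0.348) = 5.20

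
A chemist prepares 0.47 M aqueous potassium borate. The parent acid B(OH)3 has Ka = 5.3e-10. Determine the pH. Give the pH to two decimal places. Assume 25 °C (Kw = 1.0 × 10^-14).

B(OH)4- is the conjugate base of the weak acid B(OH)3.
Kb = Kw/Ka = 1.0×10^-14 / 5.3 × 10^-10 = 1.89 × 10^-5
From the ICE table, Kb = [OH-]²/(0.47 − [OH-]) = 1.89 × 10^-5.
Assume [OH-] ≪ 0.47: [OH-] ≈ √(1.89 × 10^-5 × 0.47) = 2.98 × 10^-3 M
Check: 0.63% ionized — well under 5%, approximation valid.
pOH = −log(2.98 × 10^-3) = 2.53; pH = 14.00 − 2.53 = 11.47

pH = 11.47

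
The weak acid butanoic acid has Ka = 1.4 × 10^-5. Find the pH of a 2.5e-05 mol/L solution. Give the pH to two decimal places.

pH = 4.89

CH3(CH2)2COOH ⇌ CH3(CH2)2COO- + H+
Ka = x²/(2.5e-05 − x) = 1.4 × 10^-5
The 5% rule fails; solving x² + Ka·x − Ka·C₀ = 0 exactly:
x = (−Ka + √(Ka² + 4·Ka·C₀))/2 = 1.30 × 10^-5 M
pH = −log(1.30 × 10^-5) = 4.89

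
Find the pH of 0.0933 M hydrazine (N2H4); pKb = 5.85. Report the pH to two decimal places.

pH = 10.56

N2H4 + H2O ⇌ N2H5+ + OH-
Kb = 10^(−5.85) = 1.41 × 10^-6
Kb = [OH-]²/(0.0933 − [OH-]) = 1.41 × 10^-6
Neglecting [OH-] in the denominator: [OH-] = √(1.41 × 10^-6 × 0.0933) = 3.63 × 10^-4 M
pOH = 3.44, so pH = 14.00 − pOH = 10.56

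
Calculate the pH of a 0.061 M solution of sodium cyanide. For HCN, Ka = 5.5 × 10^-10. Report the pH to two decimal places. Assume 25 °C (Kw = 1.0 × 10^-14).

CN- is the conjugate base of the weak acid HCN.
Kb = Kw/Ka = 1.0×10^-14 / 5.5 × 10^-10 = 1.82 × 10^-5
Let x = [OH-] at equilibrium. Kb = x²/(0.061 − x).
Assume x ≪ 0.061: x ≈ √(1.82 × 10^-5 × 0.061) = 1.05 × 10^-3 M
(x/C₀ = 1.7% < 5%, so the approximation holds.)
pOH = −log(1.05 × 10^-3) = 2.98; pH = 14.00 − 2.98 = 11.02

pH = 11.02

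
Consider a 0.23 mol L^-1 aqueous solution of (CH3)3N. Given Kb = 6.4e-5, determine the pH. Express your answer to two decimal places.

pH = 11.58

(CH3)3N + H2O ⇌ (CH3)3NH+ + OH-
From the ICE table, Kb = x²/(0.23 − x) = 6.4 × 10^-5.
Assume x ≪ 0.23: x ≈ √(6.4 × 10^-5 × 0.23) = 3.84 × 10^-3 M
Check: 1.7% ionized — well under 5%, approximation valid.
pOH = 2.42, so pH = 14.00 − pOH = 11.58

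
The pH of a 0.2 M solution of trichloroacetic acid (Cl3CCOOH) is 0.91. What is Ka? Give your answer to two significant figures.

Ka = 2.0 × 10^-1

[H+] = 10^(-0.91) = 1.23 × 10^-1 M
At equilibrium [HA] = 0.2 − 1.23 × 10^-1 = 7.70 × 10^-2 M
Ka = [H+][A-]/[HA] = (1.23 × 10^-1)² / 7.70 × 10^-2 = 2.0 × 10^-1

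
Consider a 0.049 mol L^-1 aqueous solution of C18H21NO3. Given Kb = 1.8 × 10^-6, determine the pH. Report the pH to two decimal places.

pH = 10.47

C18H21NO3 + H2O ⇌ C18H22NO3+ + OH-
From the ICE table, Kb = x²/(0.049 − x) = 1.8 × 10^-6.
Since Kb ≪ C₀, x ≈ √(Kb·C₀) = 2.97 × 10^-4 M.
Check: 0.61% ionized — well under 5%, approximation valid.
pOH = −log(2.97 × 10^-4) = 3.53; pH = 14.00 − 3.53 = 10.47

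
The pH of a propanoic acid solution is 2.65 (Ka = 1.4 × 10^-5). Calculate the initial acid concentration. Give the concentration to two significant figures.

[H+] = 10^(-2.65) = 2.24 × 10^-3 M = x
Ka = x²/(C₀ − x) ⇒ C₀ = x + x²/Ka
C₀ = 2.24 × 10^-3 + (2.24 × 10^-3)²/(1.4 × 10^-5) = 3.61 × 10^-1 M

C₀ = 3.6 × 10^-1 M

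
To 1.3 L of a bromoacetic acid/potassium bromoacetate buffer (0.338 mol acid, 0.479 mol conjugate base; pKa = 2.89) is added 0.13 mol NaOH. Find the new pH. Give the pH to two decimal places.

pH = 3.36

After neutralization: n(BrCH2COOH) = 0.208 mol, n(BrCH2COO-) = 0.609 mol.
pH = pKa + log([A⁻]/[HA]) = 2.89 + log(0.609/0.208) = 2.89 +0.467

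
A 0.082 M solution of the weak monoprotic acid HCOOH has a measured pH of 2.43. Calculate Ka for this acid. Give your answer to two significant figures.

Ka = 1.8 × 10^-4

[H+] = 10^(-2.43) = 3.72 × 10^-3 M
At equilibrium [HA] = 0.082 − 3.72 × 10^-3 = 7.83 × 10^-2 M
Ka = [H+][A-]/[HA] = (3.72 × 10^-3)² / 7.83 × 10^-2 = 1.8 × 10^-4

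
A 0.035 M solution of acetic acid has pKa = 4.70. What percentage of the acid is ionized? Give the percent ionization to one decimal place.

CH3COOH ⇌ CH3COO- + H+; let x = [H+] at equilibrium.
Ka = 10^(−4.70) = 2.00 × 10^-5
x ≈ √(Ka·C₀) = √(2.00 × 10^-5 × 0.035) = 8.37 × 10^-4 M
% ionization = x/C₀ × 100% = 8.37 × 10^-4/0.035 × 100% = 2.4%

2.4%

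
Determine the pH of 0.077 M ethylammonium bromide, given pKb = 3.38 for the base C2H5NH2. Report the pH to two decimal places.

C2H5NH3+ is the conjugate acid of the weak base C2H5NH2.
Kb = 10^(−3.38) = 4.17 × 10^-4
Ka = Kw/Kb = 1.0×10^-14 / 4.17 × 10^-4 = 2.40 × 10^-11
Ka = [H+]²/(0.077 − [H+]) = 2.40 × 10^-11
Assume [H+] ≪ 0.077: [H+] ≈ √(2.40 × 10^-11 × 0.077) = 1.36 × 10^-6 M
Check: 0.0018% ionized — well under 5%, approximation valid.
pH = −log[H+] = −log(1.36 × 10^-6) = 5.87

pH = 5.87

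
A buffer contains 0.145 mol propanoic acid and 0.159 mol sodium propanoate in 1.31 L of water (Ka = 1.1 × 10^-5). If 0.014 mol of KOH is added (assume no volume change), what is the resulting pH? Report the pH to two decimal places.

After neutralization: n(CH3CH2COOH) = 0.131 mol, n(CH3CH2COO-) = 0.173 mol.
pKa = −log(1.1 × 10^-5) = 4.959
Henderson–Hasselbalch with mole ratio 0.173/0.131: pH = 4.959 + (+0.121)

pH = 5.08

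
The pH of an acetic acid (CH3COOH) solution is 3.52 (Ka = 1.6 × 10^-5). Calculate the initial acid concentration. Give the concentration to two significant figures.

[H+] = 10^(-3.52) = 3.02 × 10^-4 M = x
Ka = x²/(C₀ − x) ⇒ C₀ = x + x²/Ka
C₀ = 3.02 × 10^-4 + (3.02 × 10^-4)²/(1.6 × 10^-5) = 6.00 × 10^-3 M

C₀ = 6.0 × 10^-3 M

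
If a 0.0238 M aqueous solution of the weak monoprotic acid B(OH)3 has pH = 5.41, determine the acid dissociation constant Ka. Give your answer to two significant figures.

[H+] = 10^(-5.41) = 3.89 × 10^-6 M
At equilibrium [HA] = 0.0238 − 3.89 × 10^-6 = 2.38 × 10^-2 M
Ka = [H+][A-]/[HA] = (3.89 × 10^-6)² / 2.38 × 10^-2 = 6.4 × 10^-10

Ka = 6.4 × 10^-10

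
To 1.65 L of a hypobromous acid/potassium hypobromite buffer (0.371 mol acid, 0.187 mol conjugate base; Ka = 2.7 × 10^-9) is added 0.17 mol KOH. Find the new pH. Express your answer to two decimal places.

After neutralization: n(HOBr) = 0.201 mol, n(OBr-) = 0.357 mol.
pKa = −log(2.7 × 10^-9) = 8.569
Henderson–Hasselbalch with mole ratio 0.357/0.201: pH = 8.569 + (+0.249)

pH = 8.82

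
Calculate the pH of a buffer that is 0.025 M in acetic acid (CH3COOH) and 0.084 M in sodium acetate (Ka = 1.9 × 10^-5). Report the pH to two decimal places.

pH = 5.25

pKa = −log(1.9 × 10^-5) = 4.721
Henderson–Hasselbalch: pH = pKa + log([CH3COO-]/[CH3COOH]) = 4.721 + log(0.084/0.025)
pH = 4.721 + (+0.526) = 5.25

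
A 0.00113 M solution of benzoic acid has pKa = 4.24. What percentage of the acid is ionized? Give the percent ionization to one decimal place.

C6H5COOH ⇌ C6H5COO- + H+; let x = [H+] at equilibrium.
Ka = 10^(−4.24) = 5.75 × 10^-5
Solve x² + 5.75e-05x − 6.5e-08 = 0 → x = 2.28 × 10^-4 M
% ionization = x/C₀ × 100% = 2.28 × 10^-4/0.00113 × 100% = 20.2%

20.2%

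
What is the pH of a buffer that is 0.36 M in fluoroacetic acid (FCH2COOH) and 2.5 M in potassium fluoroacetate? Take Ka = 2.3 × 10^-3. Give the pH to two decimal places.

pH = 3.48

pKa = −log(2.3 × 10^-3) = 2.638
pH = pKa + log([A⁻]/[HA]) = 2.638 + log(2.5/0.36)
pH = 2.638 + (+0.842) = 3.48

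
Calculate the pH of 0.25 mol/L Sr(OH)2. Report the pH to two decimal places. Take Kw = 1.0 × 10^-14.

pH = 13.70

Sr(OH)2 is a strong base (each formula unit releases 2 OH-); [OH-] = 0.5 M.
pOH = -log(0.5) = 0.30
pH = 14.00 - 0.30 = 13.70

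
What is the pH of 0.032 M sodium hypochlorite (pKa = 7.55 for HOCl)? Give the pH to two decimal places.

pH = 10.03

OCl- is the conjugate base of the weak acid HOCl.
Ka = 10^(−7.55) = 2.82 × 10^-8
Kb = Kw/Ka = 1.0×10^-14 / 2.82 × 10^-8 = 3.55 × 10^-7
From the ICE table, Kb = x²/(0.032 − x) = 3.55 × 10^-7.
Assume x ≪ 0.032: x ≈ √(3.55 × 10^-7 × 0.032) = 1.07 × 10^-4 M
(x/C₀ = 0.33% < 5%, so the approximation holds.)
pOH = −log(1.07 × 10^-4) = 3.97; pH = 14.00 − 3.97 = 10.03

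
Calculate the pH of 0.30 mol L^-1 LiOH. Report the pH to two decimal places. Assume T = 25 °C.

pH = 13.48

LiOH is a strong base; [OH-] = 0.3 M.
pOH = -log(0.3) = 0.52
pH = 14.00 - 0.52 = 13.48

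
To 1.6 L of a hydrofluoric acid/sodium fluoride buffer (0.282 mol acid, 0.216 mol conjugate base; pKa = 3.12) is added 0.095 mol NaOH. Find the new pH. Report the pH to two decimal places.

After neutralization: n(HF) = 0.187 mol, n(F-) = 0.311 mol.
pH = pKa + log(n_F-/n_HF) = 3.12 + log(0.311/0.187) = 3.12 + (+0.221)

pH = 3.34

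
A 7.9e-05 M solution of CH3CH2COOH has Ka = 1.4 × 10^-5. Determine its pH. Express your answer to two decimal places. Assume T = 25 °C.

CH3CH2COOH ⇌ CH3CH2COO- + H+
From the ICE table, Ka = x²/(7.9e-05 − x) = 1.4 × 10^-5.
The 5% rule fails; solving x² + Ka·x − Ka·C₀ = 0 exactly:
x = [−1.4e-05 + √(1.4e-05² + 4.42e-09)]/2 = 2.70 × 10^-5 M
pH = −log(2.70 × 10^-5) = 4.57

pH = 4.57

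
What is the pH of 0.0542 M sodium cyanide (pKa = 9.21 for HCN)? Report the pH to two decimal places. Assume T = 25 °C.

pH = 10.97

CN- is the conjugate base of the weak acid HCN.
Ka = 10^(−9.21) = 6.17 × 10^-10
Kb = Kw/Ka = 1.0×10^-14 / 6.17 × 10^-10 = 1.62 × 10^-5
From the ICE table, Kb = [OH-]²/(0.0542 − [OH-]) = 1.62 × 10^-5.
Neglecting [OH-] in the denominator: [OH-] = √(1.62 × 10^-5 × 0.0542) = 9.37 × 10^-4 M
([OH-]/C₀ = 1.7% < 5%, so the approximation holds.)
pOH = −log(9.37 × 10^-4) = 3.03; pH = 14.00 − 3.03 = 10.97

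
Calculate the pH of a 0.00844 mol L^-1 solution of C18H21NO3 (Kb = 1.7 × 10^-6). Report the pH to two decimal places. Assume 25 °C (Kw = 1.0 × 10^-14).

C18H21NO3 + H2O ⇌ C18H22NO3+ + OH-
From the ICE table, Kb = [OH-]²/(0.00844 − [OH-]) = 1.7 × 10^-6.
Assume [OH-] ≪ 0.00844: [OH-] ≈ √(1.7 × 10^-6 × 0.00844) = 1.20 × 10^-4 M
pOH = −log(1.20 × 10^-4) = 3.92; pH = 14.00 − 3.92 = 10.08

pH = 10.08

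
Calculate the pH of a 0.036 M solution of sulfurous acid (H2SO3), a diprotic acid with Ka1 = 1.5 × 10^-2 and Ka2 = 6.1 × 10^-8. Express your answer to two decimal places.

Since Ka1 ≫ Ka2, the first ionization dominates [H+].
Ka1 = x²/(0.036 − x) = 1.5 × 10^-2
Solving the quadratic: x = (−Ka1 + √(Ka1² + 4·Ka1·C₀))/2 = 1.69 × 10^-2 M
pH = −log(1.69 × 10^-2) = 1.77

pH = 1.77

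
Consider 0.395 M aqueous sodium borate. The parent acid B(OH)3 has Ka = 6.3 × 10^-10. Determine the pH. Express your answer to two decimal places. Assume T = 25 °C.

B(OH)4- is the conjugate base of the weak acid B(OH)3.
Kb = Kw/Ka = 1.0×10^-14 / 6.3 × 10^-10 = 1.59 × 10^-5
Let x = [OH-] at equilibrium. Kb = x²/(0.395 − x).
Neglecting x in the denominator: x = √(1.59 × 10^-5 × 0.395) = 2.51 × 10^-3 M
pOH = −log(2.51 × 10^-3) = 2.60; pH = 14.00 − 2.60 = 11.40

pH = 11.40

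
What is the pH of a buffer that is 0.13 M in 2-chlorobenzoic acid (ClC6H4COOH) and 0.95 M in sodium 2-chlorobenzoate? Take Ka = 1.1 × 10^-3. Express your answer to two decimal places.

pKa = −log(1.1 × 10^-3) = 2.959
pH = pKa + log([A⁻]/[HA]) = 2.959 + log(0.95/0.13)
pH = 2.959 + (+0.864) = 3.82

pH = 3.82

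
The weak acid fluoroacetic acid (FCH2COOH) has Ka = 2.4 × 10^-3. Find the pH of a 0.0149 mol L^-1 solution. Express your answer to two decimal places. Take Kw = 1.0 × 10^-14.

pH = 2.31

FCH2COOH ⇌ FCH2COO- + H+
Ka = [H+]²/(0.0149 − [H+]) = 2.4 × 10^-3
[H+] is not negligible relative to C₀; solve [H+]² + 0.0024·[H+] − 3.58e-05 = 0.
[H+] = (−Ka + √(Ka² + 4·Ka·C₀))/2 = 4.90 × 10^-3 M
pH = −log(4.90 × 10^-3) = 2.31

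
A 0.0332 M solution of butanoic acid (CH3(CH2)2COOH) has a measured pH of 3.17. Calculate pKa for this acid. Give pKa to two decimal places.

[H+] = 10^(-3.17) = 6.76 × 10^-4 M
At equilibrium [HA] = 0.0332 − 6.76 × 10^-4 = 3.25 × 10^-2 M
Ka = [H+][A-]/[HA] = (6.76 × 10^-4)² / 3.25 × 10^-2 = 1.41 × 10^-5
pKa = -log(1.41 × 10^-5) = 4.85

pKa = 4.85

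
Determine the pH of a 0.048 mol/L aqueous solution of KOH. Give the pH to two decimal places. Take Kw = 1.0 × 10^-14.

pH = 12.68

KOH is a strong base; [OH-] = 0.048 M.
pOH = -log(0.048) = 1.32
pH = 14.00 - 1.32 = 12.68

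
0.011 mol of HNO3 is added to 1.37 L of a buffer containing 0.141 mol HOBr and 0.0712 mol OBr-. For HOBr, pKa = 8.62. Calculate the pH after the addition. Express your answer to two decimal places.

Added H+ converts OBr- to HOBr: HOBr → 0.152 mol, OBr- → 0.0602 mol.
Henderson–Hasselbalch with mole ratio 0.0602/0.152: pH = 8.62 + (-0.402)

pH = 8.22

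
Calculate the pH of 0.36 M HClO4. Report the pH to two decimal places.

HClO4 is a strong acid and dissociates completely, so [H+] = 0.36 M.
pH = -log(0.36) = 0.44

pH = 0.44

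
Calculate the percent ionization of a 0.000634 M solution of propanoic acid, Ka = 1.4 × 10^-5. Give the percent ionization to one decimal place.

CH3CH2COOH ⇌ CH3CH2COO- + H+; let x = [H+] at equilibrium.
Solve x² + 1.4e-05x − 8.88e-09 = 0 → x = 8.75 × 10^-5 M
Fraction ionized = 8.75 × 10^-5 / 0.000634 = 0.1380 → 13.8%

13.8%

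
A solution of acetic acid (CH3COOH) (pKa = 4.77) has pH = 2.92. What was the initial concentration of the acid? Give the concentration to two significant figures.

C₀ = 8.6 × 10^-2 M

[H+] = 10^(-2.92) = 1.20 × 10^-3 M = x
Ka = 10^(−4.77) = 1.70 × 10^-5
Ka = x²/(C₀ − x) ⇒ C₀ = x + x²/Ka
C₀ = 1.20 × 10^-3 + (1.20 × 10^-3)²/(1.70 × 10^-5) = 8.59 × 10^-2 M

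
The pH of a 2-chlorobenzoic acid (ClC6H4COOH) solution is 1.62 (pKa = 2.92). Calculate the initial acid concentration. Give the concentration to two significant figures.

[H+] = 10^(-1.62) = 2.40 × 10^-2 M = x
Ka = 10^(−2.92) = 1.20 × 10^-3
Ka = x²/(C₀ − x) ⇒ C₀ = x + x²/Ka
C₀ = 2.40 × 10^-2 + (2.40 × 10^-2)²/(1.20 × 10^-3) = 5.04 × 10^-1 M

C₀ = 5.0 × 10^-1 M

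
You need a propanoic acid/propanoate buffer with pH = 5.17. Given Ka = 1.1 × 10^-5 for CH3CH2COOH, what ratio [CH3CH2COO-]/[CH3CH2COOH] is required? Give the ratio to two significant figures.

pKa = -log(1.1 × 10^-5) = 4.959
pH = pKa + log(r) ⇒ log(r) = 5.17 − 4.959 = +0.211
r = [CH3CH2COO-]/[CH3CH2COOH] = 10^(+0.211) = 1.63

ratio = 1.6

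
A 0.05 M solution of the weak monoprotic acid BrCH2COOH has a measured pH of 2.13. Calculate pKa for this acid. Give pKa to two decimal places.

pKa = 2.89

[H+] = 10^(-2.13) = 7.41 × 10^-3 M
At equilibrium [HA] = 0.05 − 7.41 × 10^-3 = 4.26 × 10^-2 M
Ka = [H+][A-]/[HA] = (7.41 × 10^-3)² / 4.26 × 10^-2 = 1.29 × 10^-3
pKa = -log(1.29 × 10^-3) = 2.89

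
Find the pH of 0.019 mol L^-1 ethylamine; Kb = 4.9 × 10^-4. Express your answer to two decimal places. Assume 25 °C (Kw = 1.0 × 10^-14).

C2H5NH2 + H2O ⇌ C2H5NH3+ + OH-
From the ICE table, Kb = x²/(0.019 − x) = 4.9 × 10^-4.
The 5% rule fails; solving x² + Kb·x − Kb·C₀ = 0 exactly:
x = [−0.00049 + √(0.00049² + 3.72e-05)]/2 = 2.82 × 10^-3 M
pOH = 2.55, so pH = 14.00 − pOH = 11.45

pH = 11.45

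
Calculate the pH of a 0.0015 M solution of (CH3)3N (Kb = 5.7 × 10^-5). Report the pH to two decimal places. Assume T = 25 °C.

pH = 10.42

(CH3)3N + H2O ⇌ (CH3)3NH+ + OH-
Kb = [OH-]²/(0.0015 − [OH-]) = 5.7 × 10^-5
Here C₀/Kb ≈ 26.3, so the small-[OH-] approximation fails. Use the quadratic:
[OH-] = (−Kb + √(Kb² + 4·Kb·C₀))/2 = 2.65 × 10^-4 M
pOH = −log(2.65 × 10^-4) = 3.58; pH = 14.00 − 3.58 = 10.42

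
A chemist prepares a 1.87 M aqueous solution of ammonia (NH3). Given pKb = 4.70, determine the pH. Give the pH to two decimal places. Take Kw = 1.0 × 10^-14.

pH = 11.79

NH3 + H2O ⇌ NH4+ + OH-
Kb = 10^(−4.70) = 2.00 × 10^-5
Kb = x²/(1.87 − x) = 2.00 × 10^-5
Since Kb ≪ C₀, x ≈ √(Kb·C₀) = 6.12 × 10^-3 M.
Check: 0.33% ionized — well under 5%, approximation valid.
pOH = 2.21, so pH = 14.00 − pOH = 11.79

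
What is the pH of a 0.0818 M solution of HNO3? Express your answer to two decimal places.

pH = 1.09

HNO3 is a strong acid and dissociates completely, so [H+] = 0.0818 M.
pH = -log(0.0818) = 1.09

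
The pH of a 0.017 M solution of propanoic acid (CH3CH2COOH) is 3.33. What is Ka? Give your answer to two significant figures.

Ka = 1.3 × 10^-5

[H+] = 10^(-3.33) = 4.68 × 10^-4 M
At equilibrium [HA] = 0.017 − 4.68 × 10^-4 = 1.65 × 10^-2 M
Ka = [H+][A-]/[HA] = (4.68 × 10^-4)² / 1.65 × 10^-2 = 1.3 × 10^-5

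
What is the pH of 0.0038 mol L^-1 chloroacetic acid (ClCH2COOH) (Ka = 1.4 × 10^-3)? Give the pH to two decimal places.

pH = 2.77

ClCH2COOH ⇌ ClCH2COO- + H+
From the ICE table, Ka = [H+]²/(0.0038 − [H+]) = 1.4 × 10^-3.
[H+] is not negligible relative to C₀; solve [H+]² + 0.0014·[H+] − 5.32e-06 = 0.
[H+] = [−0.0014 + √(0.0014² + 2.13e-05)]/2 = 1.71 × 10^-3 M
pH = −log(1.71 × 10^-3) = 2.77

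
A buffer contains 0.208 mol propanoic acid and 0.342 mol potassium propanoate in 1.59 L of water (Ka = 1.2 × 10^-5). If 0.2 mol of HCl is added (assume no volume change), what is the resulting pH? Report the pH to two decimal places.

After neutralization: n(CH3CH2COOH) = 0.408 mol, n(CH3CH2COO-) = 0.142 mol.
pKa = −log(1.2 × 10^-5) = 4.921
pH = pKa + log(n_CH3CH2COO-/n_CH3CH2COOH) = 4.921 + log(0.142/0.408) = 4.921 + (-0.458)

pH = 4.46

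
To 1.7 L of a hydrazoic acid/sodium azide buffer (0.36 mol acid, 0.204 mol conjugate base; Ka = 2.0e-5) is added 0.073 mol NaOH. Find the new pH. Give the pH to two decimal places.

OH- converts HN3 to N3-: HN3 → 0.287 mol, N3- → 0.277 mol.
pKa = −log(2.0 × 10^-5) = 4.699
pH = pKa + log(n_N3-/n_HN3) = 4.699 + log(0.277/0.287) = 4.699 + (-0.015)

pH = 4.68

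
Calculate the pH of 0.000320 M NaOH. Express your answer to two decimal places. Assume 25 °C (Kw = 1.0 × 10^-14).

pH = 10.51

NaOH is a strong base; [OH-] = 0.00032 M.
pOH = -log(0.00032) = 3.49
pH = 14.00 - 3.49 = 10.51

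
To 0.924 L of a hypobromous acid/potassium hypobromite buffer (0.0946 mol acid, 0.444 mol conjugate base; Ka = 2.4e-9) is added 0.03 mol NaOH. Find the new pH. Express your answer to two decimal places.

pH = 9.49

OH- converts HOBr to OBr-: HOBr → 0.0646 mol, OBr- → 0.474 mol.
pKa = −log(2.4 × 10^-9) = 8.620
pH = pKa + log([A⁻]/[HA]) = 8.620 + log(0.474/0.0646) = 8.620 +0.866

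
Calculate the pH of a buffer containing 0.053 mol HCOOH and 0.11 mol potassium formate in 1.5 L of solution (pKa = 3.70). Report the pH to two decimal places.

Henderson–Hasselbalch: pH = pKa + log([HCOO-]/[HCOOH]) = 3.70 + log(0.11/0.053)
pH = 3.70 + (+0.317) = 4.02

pH = 4.02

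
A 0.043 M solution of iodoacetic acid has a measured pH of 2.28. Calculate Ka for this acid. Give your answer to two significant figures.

[H+] = 10^(-2.28) = 5.25 × 10^-3 M
At equilibrium [HA] = 0.043 − 5.25 × 10^-3 = 3.77 × 10^-2 M
Ka = [H+][A-]/[HA] = (5.25 × 10^-3)² / 3.77 × 10^-2 = 7.3 × 10^-4

Ka = 7.3 × 10^-4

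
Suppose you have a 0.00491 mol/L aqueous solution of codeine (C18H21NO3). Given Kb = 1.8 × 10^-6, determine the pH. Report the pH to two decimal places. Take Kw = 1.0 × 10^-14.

C18H21NO3 + H2O ⇌ C18H22NO3+ + OH-
Kb = x²/(0.00491 − x) = 1.8 × 10^-6
Assume x ≪ 0.00491: x ≈ √(1.8 × 10^-6 × 0.00491) = 9.40 × 10^-5 M
Check: 1.9% ionized — well under 5%, approximation valid.
pOH = 4.03, so pH = 14.00 − pOH = 9.97

pH = 9.97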